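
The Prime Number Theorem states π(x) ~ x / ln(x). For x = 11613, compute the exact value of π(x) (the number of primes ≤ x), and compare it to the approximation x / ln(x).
π(11613) = 1396;  x/ln(x) ≈ 1240.72;  relative error ≈ 11.12%.

Directly count primes up to 11613: π(11613) = 1396. The PNT approximation gives 11613/ln(11613) ≈ 11613/9.35988 ≈ 1240.72. Relative error (π(x) − x/ln(x)) / π(x) ≈ 11.12%; the approximation is known to undercount slightly (Li(x) is a better estimate).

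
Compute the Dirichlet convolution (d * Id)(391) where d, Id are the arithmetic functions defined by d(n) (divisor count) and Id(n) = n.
(d * Id)(391) = 475

Divisors of 391: [1, 17, 23, 391]. For each d | 391:
  d = 1: d(1) · Id(391/1) = 1 · 391 = 391
  d = 17: d(17) · Id(391/17) = 2 · 23 = 46
  d = 23: d(23) · Id(391/23) = 2 · 17 = 34
  d = 391: d(391) · Id(391/391) = 4 · 1 = 4
Summing: (d * Id)(391) = 391 + 46 + 34 + 4 = 475.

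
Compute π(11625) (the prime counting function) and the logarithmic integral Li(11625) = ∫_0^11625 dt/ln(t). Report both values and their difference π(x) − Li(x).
π(11625) = 1398;  Li(11625) ≈ 1421.11;  π(x) − Li(x) ≈ -23.11.

Direct count of primes ≤ 11625 gives π(11625) = 1398. Numerical evaluation of the logarithmic integral gives Li(11625) ≈ 1421.11. The difference π(x) − Li(x) ≈ -23.11 is typically negative for small/moderate x (Li(x) overestimates), though Littlewood's theorem shows this sign changes infinitely often.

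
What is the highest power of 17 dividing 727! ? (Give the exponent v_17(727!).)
v_17(727!) = 44

Legendre's formula: v_p(n!) = Σ_{k ≥ 1} ⌊n / p^k⌋. For p = 17, n = 727, the terms are:
  ⌊727/17^1⌋ = ⌊727/17⌋ = 42
  ⌊727/17^2⌋ = ⌊727/289⌋ = 2
(the next term ⌊727/17^3⌋ = 0, terminating the sum). Summing: v_17(727!) = 42 + 2 = 44.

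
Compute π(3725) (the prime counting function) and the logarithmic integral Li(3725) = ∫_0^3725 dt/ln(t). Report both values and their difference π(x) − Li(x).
π(3725) = 519;  Li(3725) ≈ 532.07;  π(x) − Li(x) ≈ -13.07.

Direct count of primes ≤ 3725 gives π(3725) = 519. Numerical evaluation of the logarithmic integral gives Li(3725) ≈ 532.07. The difference π(x) − Li(x) ≈ -13.07 is typically negative for small/moderate x (Li(x) overestimates), though Littlewood's theorem shows this sign changes infinitely often.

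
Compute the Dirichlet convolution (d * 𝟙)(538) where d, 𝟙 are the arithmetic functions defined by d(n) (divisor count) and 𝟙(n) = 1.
(d * 𝟙)(538) = 9

Divisors of 538: [1, 2, 269, 538]. For each d | 538:
  d = 1: d(1) · 𝟙(538/1) = 1 · 1 = 1
  d = 2: d(2) · 𝟙(538/2) = 2 · 1 = 2
  d = 269: d(269) · 𝟙(538/269) = 2 · 1 = 2
  d = 538: d(538) · 𝟙(538/538) = 4 · 1 = 4
Summing: (d * 𝟙)(538) = 1 + 2 + 2 + 4 = 9.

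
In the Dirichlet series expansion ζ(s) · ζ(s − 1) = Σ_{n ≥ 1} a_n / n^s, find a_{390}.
σ(390) = 1008

In the product (Σ m^0/m^s)(Σ k / k^s) = Σ (Σ_{d | n} d) / n^s, the coefficient of 1/n^s is σ(n) = Σ_{d | n} d. For n = 390, divisors are [1, 2, 3, 5, 6, 10, 13, 15, 26, 30, 39, 65, 78, 130, 195, 390]; summing: σ(390) = 1008.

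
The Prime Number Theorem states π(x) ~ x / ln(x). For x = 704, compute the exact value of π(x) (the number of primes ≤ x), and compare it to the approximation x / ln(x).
π(704) = 126;  x/ln(x) ≈ 107.37;  relative error ≈ 14.79%.

Directly count primes up to 704: π(704) = 126. The PNT approximation gives 704/ln(704) ≈ 704/6.55678 ≈ 107.37. Relative error (π(x) − x/ln(x)) / π(x) ≈ 14.79%; the approximation is known to undercount slightly (Li(x) is a better estimate).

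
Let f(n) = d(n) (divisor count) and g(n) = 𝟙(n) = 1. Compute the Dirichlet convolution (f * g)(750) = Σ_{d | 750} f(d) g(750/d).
(d * 𝟙)(750) = 90

Divisors of 750: [1, 2, 3, 5, 6, 10, 15, 25, 30, 50, 75, 125, 150, 250, 375, 750]. For each d | 750:
  d = 1: d(1) · 𝟙(750/1) = 1 · 1 = 1
  d = 2: d(2) · 𝟙(750/2) = 2 · 1 = 2
  d = 3: d(3) · 𝟙(750/3) = 2 · 1 = 2
  d = 5: d(5) · 𝟙(750/5) = 2 · 1 = 2
  d = 6: d(6) · 𝟙(750/6) = 4 · 1 = 4
  d = 10: d(10) · 𝟙(750/10) = 4 · 1 = 4
  d = 15: d(15) · 𝟙(750/15) = 4 · 1 = 4
  d = 25: d(25) · 𝟙(750/25) = 3 · 1 = 3
  d = 30: d(30) · 𝟙(750/30) = 8 · 1 = 8
  d = 50: d(50) · 𝟙(750/50) = 6 · 1 = 6
  d = 75: d(75) · 𝟙(750/75) = 6 · 1 = 6
  d = 125: d(125) · 𝟙(750/125) = 4 · 1 = 4
  d = 150: d(150) · 𝟙(750/150) = 12 · 1 = 12
  d = 250: d(250) · 𝟙(750/250) = 8 · 1 = 8
  d = 375: d(375) · 𝟙(750/375) = 8 · 1 = 8
  d = 750: d(750) · 𝟙(750/750) = 16 · 1 = 16
Summing: (d * 𝟙)(750) = 1 + 2 + 2 + 2 + 4 + 4 + 4 + 3 + 8 + 6 + 6 + 4 + 12 + 8 + 8 + 16 = 90.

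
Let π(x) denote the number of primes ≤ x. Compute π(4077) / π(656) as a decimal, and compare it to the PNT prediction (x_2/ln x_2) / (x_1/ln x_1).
π(4077)/π(656) = 561/119 ≈ 4.7143;  PNT prediction ≈ 4.8491.

π(656) = 119 and π(4077) = 561, so π(4077)/π(656) ≈ 4.7143. The PNT-predicted ratio is (4077/ln(4077)) / (656/ln(656)) ≈ 4.8491. The two agree to within a few percent, as expected.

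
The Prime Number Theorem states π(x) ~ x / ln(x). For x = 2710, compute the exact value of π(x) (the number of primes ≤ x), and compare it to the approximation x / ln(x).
π(2710) = 394;  x/ln(x) ≈ 342.83;  relative error ≈ 12.99%.

Directly count primes up to 2710: π(2710) = 394. The PNT approximation gives 2710/ln(2710) ≈ 2710/7.90470 ≈ 342.83. Relative error (π(x) − x/ln(x)) / π(x) ≈ 12.99%; the approximation is known to undercount slightly (Li(x) is a better estimate).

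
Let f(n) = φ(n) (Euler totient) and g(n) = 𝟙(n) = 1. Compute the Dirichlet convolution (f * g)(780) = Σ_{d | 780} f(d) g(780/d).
(φ * 𝟙)(780) = 780

Divisors of 780: [1, 2, 3, 4, 5, 6, 10, 12, 13, 15, 20, 26, 30, 39, 52, 60, 65, 78, 130, 156, 195, 260, 390, 780]. For each d | 780:
  d = 1: φ(1) · 𝟙(780/1) = 1 · 1 = 1
  d = 2: φ(2) · 𝟙(780/2) = 1 · 1 = 1
  d = 3: φ(3) · 𝟙(780/3) = 2 · 1 = 2
  d = 4: φ(4) · 𝟙(780/4) = 2 · 1 = 2
  d = 5: φ(5) · 𝟙(780/5) = 4 · 1 = 4
  d = 6: φ(6) · 𝟙(780/6) = 2 · 1 = 2
  d = 10: φ(10) · 𝟙(780/10) = 4 · 1 = 4
  d = 12: φ(12) · 𝟙(780/12) = 4 · 1 = 4
  d = 13: φ(13) · 𝟙(780/13) = 12 · 1 = 12
  d = 15: φ(15) · 𝟙(780/15) = 8 · 1 = 8
  d = 20: φ(20) · 𝟙(780/20) = 8 · 1 = 8
  d = 26: φ(26) · 𝟙(780/26) = 12 · 1 = 12
  d = 30: φ(30) · 𝟙(780/30) = 8 · 1 = 8
  d = 39: φ(39) · 𝟙(780/39) = 24 · 1 = 24
  d = 52: φ(52) · 𝟙(780/52) = 24 · 1 = 24
  d = 60: φ(60) · 𝟙(780/60) = 16 · 1 = 16
  d = 65: φ(65) · 𝟙(780/65) = 48 · 1 = 48
  d = 78: φ(78) · 𝟙(780/78) = 24 · 1 = 24
  d = 130: φ(130) · 𝟙(780/130) = 48 · 1 = 48
  d = 156: φ(156) · 𝟙(780/156) = 48 · 1 = 48
  d = 195: φ(195) · 𝟙(780/195) = 96 · 1 = 96
  d = 260: φ(260) · 𝟙(780/260) = 96 · 1 = 96
  d = 390: φ(390) · 𝟙(780/390) = 96 · 1 = 96
  d = 780: φ(780) · 𝟙(780/780) = 192 · 1 = 192
Summing: (φ * 𝟙)(780) = 1 + 1 + 2 + 2 + 4 + 2 + 4 + 4 + 12 + 8 + 8 + 12 + 8 + 24 + 24 + 16 + 48 + 24 + 48 + 48 + 96 + 96 + 96 + 192 = 780.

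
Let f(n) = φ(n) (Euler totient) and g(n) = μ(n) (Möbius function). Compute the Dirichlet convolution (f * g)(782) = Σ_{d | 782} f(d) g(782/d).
(φ * μ)(782) = 0

Divisors of 782: [1, 2, 17, 23, 34, 46, 391, 782]. For each d | 782:
  d = 1: φ(1) · μ(782/1) = 1 · -1 = -1
  d = 2: φ(2) · μ(782/2) = 1 · 1 = 1
  d = 17: φ(17) · μ(782/17) = 16 · 1 = 16
  d = 23: φ(23) · μ(782/23) = 22 · 1 = 22
  d = 34: φ(34) · μ(782/34) = 16 · -1 = -16
  d = 46: φ(46) · μ(782/46) = 22 · -1 = -22
  d = 391: φ(391) · μ(782/391) = 352 · -1 = -352
  d = 782: φ(782) · μ(782/782) = 352 · 1 = 352
Summing: (φ * μ)(782) = -1 + 1 + 16 + 22 + -16 + -22 + -352 + 352 = 0.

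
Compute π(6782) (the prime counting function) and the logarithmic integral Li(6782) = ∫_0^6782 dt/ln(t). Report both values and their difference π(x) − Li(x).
π(6782) = 873;  Li(6782) ≈ 889.66;  π(x) − Li(x) ≈ -16.66.

Direct count of primes ≤ 6782 gives π(6782) = 873. Numerical evaluation of the logarithmic integral gives Li(6782) ≈ 889.66. The difference π(x) − Li(x) ≈ -16.66 is typically negative for small/moderate x (Li(x) overestimates), though Littlewood's theorem shows this sign changes infinitely often.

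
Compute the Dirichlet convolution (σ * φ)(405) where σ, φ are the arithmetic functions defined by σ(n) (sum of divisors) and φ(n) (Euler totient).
(σ * φ)(405) = 4050

Divisors of 405: [1, 3, 5, 9, 15, 27, 45, 81, 135, 405]. For each d | 405:
  d = 1: σ(1) · φ(405/1) = 1 · 216 = 216
  d = 3: σ(3) · φ(405/3) = 4 · 72 = 288
  d = 5: σ(5) · φ(405/5) = 6 · 54 = 324
  d = 9: σ(9) · φ(405/9) = 13 · 24 = 312
  d = 15: σ(15) · φ(405/15) = 24 · 18 = 432
  d = 27: σ(27) · φ(405/27) = 40 · 8 = 320
  d = 45: σ(45) · φ(405/45) = 78 · 6 = 468
  d = 81: σ(81) · φ(405/81) = 121 · 4 = 484
  d = 135: σ(135) · φ(405/135) = 240 · 2 = 480
  d = 405: σ(405) · φ(405/405) = 726 · 1 = 726
Summing: (σ * φ)(405) = 216 + 288 + 324 + 312 + 432 + 320 + 468 + 484 + 480 + 726 = 4050.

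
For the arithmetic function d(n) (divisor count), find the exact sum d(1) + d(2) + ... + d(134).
Σ_{n ≤ 134} d(n) = 679

Compute d(n) for each 1 ≤ n ≤ 134: d(1) = 1, d(2) = 2, d(3) = 2, d(4) = 3, d(5) = 2, d(6) = 4, d(7) = 2, d(8) = 4, d(9) = 3, d(10) = 4, d(11) = 2, d(12) = 6, d(13) = 2, d(14) = 4, d(15) = 4, d(16) = 5, d(17) = 2, d(18) = 6, d(19) = 2, d(20) = 6, d(21) = 4, d(22) = 4, d(23) = 2, d(24) = 8, d(25) = 3, d(26) = 4, d(27) = 4, d(28) = 6, d(29) = 2, d(30) = 8, d(31) = 2, d(32) = 6, d(33) = 4, d(34) = 4, d(35) = 4, d(36) = 9, d(37) = 2, d(38) = 4, d(39) = 4, d(40) = 8, d(41) = 2, d(42) = 8, d(43) = 2, d(44) = 6, d(45) = 6, d(46) = 4, d(47) = 2, d(48) = 10, d(49) = 3, d(50) = 6, d(51) = 4, d(52) = 6, d(53) = 2, d(54) = 8, d(55) = 4, d(56) = 8, d(57) = 4, d(58) = 4, d(59) = 2, d(60) = 12, d(61) = 2, d(62) = 4, d(63) = 6, d(64) = 7, d(65) = 4, d(66) = 8, d(67) = 2, d(68) = 6, d(69) = 4, d(70) = 8, d(71) = 2, d(72) = 12, d(73) = 2, d(74) = 4, d(75) = 6, d(76) = 6, d(77) = 4, d(78) = 8, d(79) = 2, d(80) = 10, d(81) = 5, d(82) = 4, d(83) = 2, d(84) = 12, d(85) = 4, d(86) = 4, d(87) = 4, d(88) = 8, d(89) = 2, d(90) = 12, d(91) = 4, d(92) = 6, d(93) = 4, d(94) = 4, d(95) = 4, d(96) = 12, d(97) = 2, d(98) = 6, d(99) = 6, d(100) = 9, d(101) = 2, d(102) = 8, d(103) = 2, d(104) = 8, d(105) = 8, d(106) = 4, d(107) = 2, d(108) = 12, d(109) = 2, d(110) = 8, d(111) = 4, d(112) = 10, d(113) = 2, d(114) = 8, d(115) = 4, d(116) = 6, d(117) = 6, d(118) = 4, d(119) = 4, d(120) = 16, d(121) = 3, d(122) = 4, d(123) = 4, d(124) = 6, d(125) = 4, d(126) = 12, d(127) = 2, d(128) = 8, d(129) = 4, d(130) = 8, d(131) = 2, d(132) = 12, d(133) = 4, d(134) = 4. Summing all 134 values: 679. (Dirichlet's divisor formula: Σ_{n ≤ x} d(n) = x ln(x) + (2γ − 1) x + O(√x). For x = 134, the asymptotic estimate is ≈ 677.00.)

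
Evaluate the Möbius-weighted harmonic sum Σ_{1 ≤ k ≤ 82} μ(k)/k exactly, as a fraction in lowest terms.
Σ μ(k)/k = -1401629533229069216211617003/107254825578022430263302818471

Values of μ(k) for 1 ≤ k ≤ 82: μ(1) = 1, μ(2) = -1, μ(3) = -1, μ(5) = -1, μ(6) = 1, μ(7) = -1, μ(10) = 1, μ(11) = -1, μ(13) = -1, μ(14) = 1, μ(15) = 1, μ(17) = -1, μ(19) = -1, μ(21) = 1, μ(22) = 1, μ(23) = -1, μ(26) = 1, μ(29) = -1, μ(30) = -1, μ(31) = -1, μ(33) = 1, μ(34) = 1, μ(35) = 1, μ(37) = -1, μ(38) = 1, μ(39) = 1, μ(41) = -1, μ(42) = -1, μ(43) = -1, μ(46) = 1, μ(47) = -1, μ(51) = 1, μ(53) = -1, μ(55) = 1, μ(57) = 1, μ(58) = 1, μ(59) = -1, μ(61) = -1, μ(62) = 1, μ(65) = 1, μ(66) = -1, μ(67) = -1, μ(69) = 1, μ(70) = -1, μ(71) = -1, μ(73) = -1, μ(74) = 1, μ(77) = 1, μ(78) = -1, μ(79) = -1, μ(82) = 1, with μ = 0 on non-squarefree integers. Summing μ(k)/k for k where μ(k) ≠ 0 gives -1401629533229069216211617003/107254825578022430263302818471 ≈ -0.0131. (PNT ⟺ this sum → 0 as n → ∞.)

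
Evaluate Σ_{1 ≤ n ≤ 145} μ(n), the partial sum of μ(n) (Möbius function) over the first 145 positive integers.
Σ_{n ≤ 145} μ(n) = 0

Compute μ(n) for each 1 ≤ n ≤ 145: μ(1) = 1, μ(2) = -1, μ(3) = -1, μ(4) = 0, μ(5) = -1, μ(6) = 1, μ(7) = -1, μ(8) = 0, μ(9) = 0, μ(10) = 1, μ(11) = -1, μ(12) = 0, μ(13) = -1, μ(14) = 1, μ(15) = 1, μ(16) = 0, μ(17) = -1, μ(18) = 0, μ(19) = -1, μ(20) = 0, μ(21) = 1, μ(22) = 1, μ(23) = -1, μ(24) = 0, μ(25) = 0, μ(26) = 1, μ(27) = 0, μ(28) = 0, μ(29) = -1, μ(30) = -1, μ(31) = -1, μ(32) = 0, μ(33) = 1, μ(34) = 1, μ(35) = 1, μ(36) = 0, μ(37) = -1, μ(38) = 1, μ(39) = 1, μ(40) = 0, μ(41) = -1, μ(42) = -1, μ(43) = -1, μ(44) = 0, μ(45) = 0, μ(46) = 1, μ(47) = -1, μ(48) = 0, μ(49) = 0, μ(50) = 0, μ(51) = 1, μ(52) = 0, μ(53) = -1, μ(54) = 0, μ(55) = 1, μ(56) = 0, μ(57) = 1, μ(58) = 1, μ(59) = -1, μ(60) = 0, μ(61) = -1, μ(62) = 1, μ(63) = 0, μ(64) = 0, μ(65) = 1, μ(66) = -1, μ(67) = -1, μ(68) = 0, μ(69) = 1, μ(70) = -1, μ(71) = -1, μ(72) = 0, μ(73) = -1, μ(74) = 1, μ(75) = 0, μ(76) = 0, μ(77) = 1, μ(78) = -1, μ(79) = -1, μ(80) = 0, μ(81) = 0, μ(82) = 1, μ(83) = -1, μ(84) = 0, μ(85) = 1, μ(86) = 1, μ(87) = 1, μ(88) = 0, μ(89) = -1, μ(90) = 0, μ(91) = 1, μ(92) = 0, μ(93) = 1, μ(94) = 1, μ(95) = 1, μ(96) = 0, μ(97) = -1, μ(98) = 0, μ(99) = 0, μ(100) = 0, μ(101) = -1, μ(102) = -1, μ(103) = -1, μ(104) = 0, μ(105) = -1, μ(106) = 1, μ(107) = -1, μ(108) = 0, μ(109) = -1, μ(110) = -1, μ(111) = 1, μ(112) = 0, μ(113) = -1, μ(114) = -1, μ(115) = 1, μ(116) = 0, μ(117) = 0, μ(118) = 1, μ(119) = 1, μ(120) = 0, μ(121) = 0, μ(122) = 1, μ(123) = 1, μ(124) = 0, μ(125) = 0, μ(126) = 0, μ(127) = -1, μ(128) = 0, μ(129) = 1, μ(130) = -1, μ(131) = -1, μ(132) = 0, μ(133) = 1, μ(134) = 1, μ(135) = 0, μ(136) = 0, μ(137) = -1, μ(138) = -1, μ(139) = -1, μ(140) = 0, μ(141) = 1, μ(142) = 1, μ(143) = 1, μ(144) = 0, μ(145) = 1. Summing all 145 values: 0. (Mertens function M(x) = Σ_{n ≤ x} μ(n); on average M(x) should be small (PNT ⟺ M(x) = o(x)).)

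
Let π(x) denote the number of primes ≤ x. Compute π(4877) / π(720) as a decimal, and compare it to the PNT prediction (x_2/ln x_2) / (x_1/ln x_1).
π(4877)/π(720) = 653/128 ≈ 5.1016;  PNT prediction ≈ 5.2477.

π(720) = 128 and π(4877) = 653, so π(4877)/π(720) ≈ 5.1016. The PNT-predicted ratio is (4877/ln(4877)) / (720/ln(720)) ≈ 5.2477. The two agree to within a few percent, as expected.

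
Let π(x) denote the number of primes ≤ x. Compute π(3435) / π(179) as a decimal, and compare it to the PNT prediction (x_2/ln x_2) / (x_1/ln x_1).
π(3435)/π(179) = 481/41 ≈ 11.7317;  PNT prediction ≈ 12.2265.

π(179) = 41 and π(3435) = 481, so π(3435)/π(179) ≈ 11.7317. The PNT-predicted ratio is (3435/ln(3435)) / (179/ln(179)) ≈ 12.2265. The two agree to within a few percent, as expected.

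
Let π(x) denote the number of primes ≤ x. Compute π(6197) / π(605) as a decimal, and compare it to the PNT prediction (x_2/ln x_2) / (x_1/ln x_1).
π(6197)/π(605) = 805/110 ≈ 7.3182;  PNT prediction ≈ 7.5137.

π(605) = 110 and π(6197) = 805, so π(6197)/π(605) ≈ 7.3182. The PNT-predicted ratio is (6197/ln(6197)) / (605/ln(605)) ≈ 7.5137. The two agree to within a few percent, as expected.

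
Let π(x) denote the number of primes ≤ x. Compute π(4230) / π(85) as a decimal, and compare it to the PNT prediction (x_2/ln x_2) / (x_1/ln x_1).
π(4230)/π(85) = 579/23 ≈ 25.1739;  PNT prediction ≈ 26.4776.

π(85) = 23 and π(4230) = 579, so π(4230)/π(85) ≈ 25.1739. The PNT-predicted ratio is (4230/ln(4230)) / (85/ln(85)) ≈ 26.4776. The two agree to within a few percent, as expected.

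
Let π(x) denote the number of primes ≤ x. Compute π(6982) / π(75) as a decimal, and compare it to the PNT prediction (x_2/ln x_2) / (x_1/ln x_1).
π(6982)/π(75) = 897/21 ≈ 42.7143;  PNT prediction ≈ 45.4102.

π(75) = 21 and π(6982) = 897, so π(6982)/π(75) ≈ 42.7143. The PNT-predicted ratio is (6982/ln(6982)) / (75/ln(75)) ≈ 45.4102. The two agree to within a few percent, as expected.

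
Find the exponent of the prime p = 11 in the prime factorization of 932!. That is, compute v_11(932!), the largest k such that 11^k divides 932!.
v_11(932!) = 91

Legendre's formula: v_p(n!) = Σ_{k ≥ 1} ⌊n / p^k⌋. For p = 11, n = 932, the terms are:
  ⌊932/11^1⌋ = ⌊932/11⌋ = 84
  ⌊932/11^2⌋ = ⌊932/121⌋ = 7
(the next term ⌊932/11^3⌋ = 0, terminating the sum). Summing: v_11(932!) = 84 + 7 = 91.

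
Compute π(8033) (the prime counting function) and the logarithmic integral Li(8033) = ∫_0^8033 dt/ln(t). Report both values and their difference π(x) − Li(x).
π(8033) = 1010;  Li(8033) ≈ 1030.09;  π(x) − Li(x) ≈ -20.09.

Direct count of primes ≤ 8033 gives π(8033) = 1010. Numerical evaluation of the logarithmic integral gives Li(8033) ≈ 1030.09. The difference π(x) − Li(x) ≈ -20.09 is typically negative for small/moderate x (Li(x) overestimates), though Littlewood's theorem shows this sign changes infinitely often.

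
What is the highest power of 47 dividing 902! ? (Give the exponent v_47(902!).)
v_47(902!) = 19

Legendre's formula: v_p(n!) = Σ_{k ≥ 1} ⌊n / p^k⌋. For p = 47, n = 902, the terms are:
  ⌊902/47^1⌋ = ⌊902/47⌋ = 19
(the next term ⌊902/47^2⌋ = 0, terminating the sum). Summing: v_47(902!) = 19 = 19.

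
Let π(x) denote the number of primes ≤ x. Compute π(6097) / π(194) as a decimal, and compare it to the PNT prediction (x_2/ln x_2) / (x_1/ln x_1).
π(6097)/π(194) = 795/44 ≈ 18.0682;  PNT prediction ≈ 18.9956.

π(194) = 44 and π(6097) = 795, so π(6097)/π(194) ≈ 18.0682. The PNT-predicted ratio is (6097/ln(6097)) / (194/ln(194)) ≈ 18.9956. The two agree to within a few percent, as expected.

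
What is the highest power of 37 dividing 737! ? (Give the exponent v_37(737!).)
v_37(737!) = 19

Legendre's formula: v_p(n!) = Σ_{k ≥ 1} ⌊n / p^k⌋. For p = 37, n = 737, the terms are:
  ⌊737/37^1⌋ = ⌊737/37⌋ = 19
(the next term ⌊737/37^2⌋ = 0, terminating the sum). Summing: v_37(737!) = 19 = 19.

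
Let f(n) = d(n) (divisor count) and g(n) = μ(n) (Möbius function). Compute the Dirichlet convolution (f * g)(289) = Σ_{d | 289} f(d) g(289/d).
(d * μ)(289) = 1

Divisors of 289: [1, 17, 289]. For each d | 289:
  d = 1: d(1) · μ(289/1) = 1 · 0 = 0
  d = 17: d(17) · μ(289/17) = 2 · -1 = -2
  d = 289: d(289) · μ(289/289) = 3 · 1 = 3
Summing: (d * μ)(289) = 0 + -2 + 3 = 1.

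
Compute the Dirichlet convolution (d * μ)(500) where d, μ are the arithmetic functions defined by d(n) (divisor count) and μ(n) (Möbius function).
(d * μ)(500) = 1

Divisors of 500: [1, 2, 4, 5, 10, 20, 25, 50, 100, 125, 250, 500]. For each d | 500:
  d = 1: d(1) · μ(500/1) = 1 · 0 = 0
  d = 2: d(2) · μ(500/2) = 2 · 0 = 0
  d = 4: d(4) · μ(500/4) = 3 · 0 = 0
  d = 5: d(5) · μ(500/5) = 2 · 0 = 0
  d = 10: d(10) · μ(500/10) = 4 · 0 = 0
  d = 20: d(20) · μ(500/20) = 6 · 0 = 0
  d = 25: d(25) · μ(500/25) = 3 · 0 = 0
  d = 50: d(50) · μ(500/50) = 6 · 1 = 6
  d = 100: d(100) · μ(500/100) = 9 · -1 = -9
  d = 125: d(125) · μ(500/125) = 4 · 0 = 0
  d = 250: d(250) · μ(500/250) = 8 · -1 = -8
  d = 500: d(500) · μ(500/500) = 12 · 1 = 12
Summing: (d * μ)(500) = 0 + 0 + 0 + 0 + 0 + 0 + 0 + 6 + -9 + 0 + -8 + 12 = 1.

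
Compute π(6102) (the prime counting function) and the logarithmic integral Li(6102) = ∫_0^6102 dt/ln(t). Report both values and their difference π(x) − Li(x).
π(6102) = 796;  Li(6102) ≈ 812.13;  π(x) − Li(x) ≈ -16.13.

Direct count of primes ≤ 6102 gives π(6102) = 796. Numerical evaluation of the logarithmic integral gives Li(6102) ≈ 812.13. The difference π(x) − Li(x) ≈ -16.13 is typically negative for small/moderate x (Li(x) overestimates), though Littlewood's theorem shows this sign changes infinitely often.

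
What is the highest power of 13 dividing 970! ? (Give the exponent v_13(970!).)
v_13(970!) = 79

Legendre's formula: v_p(n!) = Σ_{k ≥ 1} ⌊n / p^k⌋. For p = 13, n = 970, the terms are:
  ⌊970/13^1⌋ = ⌊970/13⌋ = 74
  ⌊970/13^2⌋ = ⌊970/169⌋ = 5
(the next term ⌊970/13^3⌋ = 0, terminating the sum). Summing: v_13(970!) = 74 + 5 = 79.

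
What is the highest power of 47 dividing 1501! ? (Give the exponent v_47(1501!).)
v_47(1501!) = 31

Legendre's formula: v_p(n!) = Σ_{k ≥ 1} ⌊n / p^k⌋. For p = 47, n = 1501, the terms are:
  ⌊1501/47^1⌋ = ⌊1501/47⌋ = 31
(the next term ⌊1501/47^2⌋ = 0, terminating the sum). Summing: v_47(1501!) = 31 = 31.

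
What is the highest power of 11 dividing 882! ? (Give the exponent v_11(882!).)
v_11(882!) = 87

Legendre's formula: v_p(n!) = Σ_{k ≥ 1} ⌊n / p^k⌋. For p = 11, n = 882, the terms are:
  ⌊882/11^1⌋ = ⌊882/11⌋ = 80
  ⌊882/11^2⌋ = ⌊882/121⌋ = 7
(the next term ⌊882/11^3⌋ = 0, terminating the sum). Summing: v_11(882!) = 80 + 7 = 87.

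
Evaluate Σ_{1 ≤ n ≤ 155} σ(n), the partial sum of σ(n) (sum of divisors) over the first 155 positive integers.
Σ_{n ≤ 155} σ(n) = 19770

Compute σ(n) for each 1 ≤ n ≤ 155: σ(1) = 1, σ(2) = 3, σ(3) = 4, σ(4) = 7, σ(5) = 6, σ(6) = 12, σ(7) = 8, σ(8) = 15, σ(9) = 13, σ(10) = 18, σ(11) = 12, σ(12) = 28, σ(13) = 14, σ(14) = 24, σ(15) = 24, σ(16) = 31, σ(17) = 18, σ(18) = 39, σ(19) = 20, σ(20) = 42, σ(21) = 32, σ(22) = 36, σ(23) = 24, σ(24) = 60, σ(25) = 31, σ(26) = 42, σ(27) = 40, σ(28) = 56, σ(29) = 30, σ(30) = 72, σ(31) = 32, σ(32) = 63, σ(33) = 48, σ(34) = 54, σ(35) = 48, σ(36) = 91, σ(37) = 38, σ(38) = 60, σ(39) = 56, σ(40) = 90, σ(41) = 42, σ(42) = 96, σ(43) = 44, σ(44) = 84, σ(45) = 78, σ(46) = 72, σ(47) = 48, σ(48) = 124, σ(49) = 57, σ(50) = 93, σ(51) = 72, σ(52) = 98, σ(53) = 54, σ(54) = 120, σ(55) = 72, σ(56) = 120, σ(57) = 80, σ(58) = 90, σ(59) = 60, σ(60) = 168, σ(61) = 62, σ(62) = 96, σ(63) = 104, σ(64) = 127, σ(65) = 84, σ(66) = 144, σ(67) = 68, σ(68) = 126, σ(69) = 96, σ(70) = 144, σ(71) = 72, σ(72) = 195, σ(73) = 74, σ(74) = 114, σ(75) = 124, σ(76) = 140, σ(77) = 96, σ(78) = 168, σ(79) = 80, σ(80) = 186, σ(81) = 121, σ(82) = 126, σ(83) = 84, σ(84) = 224, σ(85) = 108, σ(86) = 132, σ(87) = 120, σ(88) = 180, σ(89) = 90, σ(90) = 234, σ(91) = 112, σ(92) = 168, σ(93) = 128, σ(94) = 144, σ(95) = 120, σ(96) = 252, σ(97) = 98, σ(98) = 171, σ(99) = 156, σ(100) = 217, σ(101) = 102, σ(102) = 216, σ(103) = 104, σ(104) = 210, σ(105) = 192, σ(106) = 162, σ(107) = 108, σ(108) = 280, σ(109) = 110, σ(110) = 216, σ(111) = 152, σ(112) = 248, σ(113) = 114, σ(114) = 240, σ(115) = 144, σ(116) = 210, σ(117) = 182, σ(118) = 180, σ(119) = 144, σ(120) = 360, σ(121) = 133, σ(122) = 186, σ(123) = 168, σ(124) = 224, σ(125) = 156, σ(126) = 312, σ(127) = 128, σ(128) = 255, σ(129) = 176, σ(130) = 252, σ(131) = 132, σ(132) = 336, σ(133) = 160, σ(134) = 204, σ(135) = 240, σ(136) = 270, σ(137) = 138, σ(138) = 288, σ(139) = 140, σ(140) = 336, σ(141) = 192, σ(142) = 216, σ(143) = 168, σ(144) = 403, σ(145) = 180, σ(146) = 222, σ(147) = 228, σ(148) = 266, σ(149) = 150, σ(150) = 372, σ(151) = 152, σ(152) = 300, σ(153) = 234, σ(154) = 288, σ(155) = 192. Summing all 155 values: 19770. (Average order: Σ_{n ≤ x} σ(n) ~ (π²/12) x². For x = 155, (π²/12)·155² ≈ 19759.77.)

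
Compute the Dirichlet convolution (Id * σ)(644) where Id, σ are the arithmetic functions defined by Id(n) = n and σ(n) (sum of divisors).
(Id * σ)(644) = 11985

Divisors of 644: [1, 2, 4, 7, 14, 23, 28, 46, 92, 161, 322, 644]. For each d | 644:
  d = 1: Id(1) · σ(644/1) = 1 · 1344 = 1344
  d = 2: Id(2) · σ(644/2) = 2 · 576 = 1152
  d = 4: Id(4) · σ(644/4) = 4 · 192 = 768
  d = 7: Id(7) · σ(644/7) = 7 · 168 = 1176
  d = 14: Id(14) · σ(644/14) = 14 · 72 = 1008
  d = 23: Id(23) · σ(644/23) = 23 · 56 = 1288
  d = 28: Id(28) · σ(644/28) = 28 · 24 = 672
  d = 46: Id(46) · σ(644/46) = 46 · 24 = 1104
  d = 92: Id(92) · σ(644/92) = 92 · 8 = 736
  d = 161: Id(161) · σ(644/161) = 161 · 7 = 1127
  d = 322: Id(322) · σ(644/322) = 322 · 3 = 966
  d = 644: Id(644) · σ(644/644) = 644 · 1 = 644
Summing: (Id * σ)(644) = 1344 + 1152 + 768 + 1176 + 1008 + 1288 + 672 + 1104 + 736 + 1127 + 966 + 644 = 11985.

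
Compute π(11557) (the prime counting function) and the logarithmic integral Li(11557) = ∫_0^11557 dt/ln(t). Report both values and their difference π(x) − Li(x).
π(11557) = 1392;  Li(11557) ≈ 1413.84;  π(x) − Li(x) ≈ -21.84.

Direct count of primes ≤ 11557 gives π(11557) = 1392. Numerical evaluation of the logarithmic integral gives Li(11557) ≈ 1413.84. The difference π(x) − Li(x) ≈ -21.84 is typically negative for small/moderate x (Li(x) overestimates), though Littlewood's theorem shows this sign changes infinitely often.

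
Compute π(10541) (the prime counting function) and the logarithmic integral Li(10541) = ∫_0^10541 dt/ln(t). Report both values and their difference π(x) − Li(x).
π(10541) = 1288;  Li(10541) ≈ 1304.71;  π(x) − Li(x) ≈ -16.71.

Direct count of primes ≤ 10541 gives π(10541) = 1288. Numerical evaluation of the logarithmic integral gives Li(10541) ≈ 1304.71. The difference π(x) − Li(x) ≈ -16.71 is typically negative for small/moderate x (Li(x) overestimates), though Littlewood's theorem shows this sign changes infinitely often.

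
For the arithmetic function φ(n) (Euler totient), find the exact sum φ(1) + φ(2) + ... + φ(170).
Σ_{n ≤ 170} φ(n) = 8830

Compute φ(n) for each 1 ≤ n ≤ 170: φ(1) = 1, φ(2) = 1, φ(3) = 2, φ(4) = 2, φ(5) = 4, φ(6) = 2, φ(7) = 6, φ(8) = 4, φ(9) = 6, φ(10) = 4, φ(11) = 10, φ(12) = 4, φ(13) = 12, φ(14) = 6, φ(15) = 8, φ(16) = 8, φ(17) = 16, φ(18) = 6, φ(19) = 18, φ(20) = 8, φ(21) = 12, φ(22) = 10, φ(23) = 22, φ(24) = 8, φ(25) = 20, φ(26) = 12, φ(27) = 18, φ(28) = 12, φ(29) = 28, φ(30) = 8, φ(31) = 30, φ(32) = 16, φ(33) = 20, φ(34) = 16, φ(35) = 24, φ(36) = 12, φ(37) = 36, φ(38) = 18, φ(39) = 24, φ(40) = 16, φ(41) = 40, φ(42) = 12, φ(43) = 42, φ(44) = 20, φ(45) = 24, φ(46) = 22, φ(47) = 46, φ(48) = 16, φ(49) = 42, φ(50) = 20, φ(51) = 32, φ(52) = 24, φ(53) = 52, φ(54) = 18, φ(55) = 40, φ(56) = 24, φ(57) = 36, φ(58) = 28, φ(59) = 58, φ(60) = 16, φ(61) = 60, φ(62) = 30, φ(63) = 36, φ(64) = 32, φ(65) = 48, φ(66) = 20, φ(67) = 66, φ(68) = 32, φ(69) = 44, φ(70) = 24, φ(71) = 70, φ(72) = 24, φ(73) = 72, φ(74) = 36, φ(75) = 40, φ(76) = 36, φ(77) = 60, φ(78) = 24, φ(79) = 78, φ(80) = 32, φ(81) = 54, φ(82) = 40, φ(83) = 82, φ(84) = 24, φ(85) = 64, φ(86) = 42, φ(87) = 56, φ(88) = 40, φ(89) = 88, φ(90) = 24, φ(91) = 72, φ(92) = 44, φ(93) = 60, φ(94) = 46, φ(95) = 72, φ(96) = 32, φ(97) = 96, φ(98) = 42, φ(99) = 60, φ(100) = 40, φ(101) = 100, φ(102) = 32, φ(103) = 102, φ(104) = 48, φ(105) = 48, φ(106) = 52, φ(107) = 106, φ(108) = 36, φ(109) = 108, φ(110) = 40, φ(111) = 72, φ(112) = 48, φ(113) = 112, φ(114) = 36, φ(115) = 88, φ(116) = 56, φ(117) = 72, φ(118) = 58, φ(119) = 96, φ(120) = 32, φ(121) = 110, φ(122) = 60, φ(123) = 80, φ(124) = 60, φ(125) = 100, φ(126) = 36, φ(127) = 126, φ(128) = 64, φ(129) = 84, φ(130) = 48, φ(131) = 130, φ(132) = 40, φ(133) = 108, φ(134) = 66, φ(135) = 72, φ(136) = 64, φ(137) = 136, φ(138) = 44, φ(139) = 138, φ(140) = 48, φ(141) = 92, φ(142) = 70, φ(143) = 120, φ(144) = 48, φ(145) = 112, φ(146) = 72, φ(147) = 84, φ(148) = 72, φ(149) = 148, φ(150) = 40, φ(151) = 150, φ(152) = 72, φ(153) = 96, φ(154) = 60, φ(155) = 120, φ(156) = 48, φ(157) = 156, φ(158) = 78, φ(159) = 104, φ(160) = 64, φ(161) = 132, φ(162) = 54, φ(163) = 162, φ(164) = 80, φ(165) = 80, φ(166) = 82, φ(167) = 166, φ(168) = 48, φ(169) = 156, φ(170) = 64. Summing all 170 values: 8830. (Average order: Σ_{n ≤ x} φ(n) ~ (3/π²) x². For x = 170, (3/π²)·170² ≈ 8784.55.)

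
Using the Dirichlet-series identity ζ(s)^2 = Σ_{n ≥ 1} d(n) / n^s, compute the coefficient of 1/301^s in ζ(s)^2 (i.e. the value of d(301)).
d(301) = 4

ζ(s)^2 = (Σ 1/m^s)(Σ 1/k^s). The coefficient of 1/n^s in the product is the number of ordered pairs (m, k) with mk = n, which equals d(n). For n = 301, divisors are [1, 7, 43, 301], so d(301) = 4.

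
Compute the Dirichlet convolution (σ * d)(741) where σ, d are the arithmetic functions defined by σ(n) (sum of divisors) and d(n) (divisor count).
(σ * d)(741) = 2112

Divisors of 741: [1, 3, 13, 19, 39, 57, 247, 741]. For each d | 741:
  d = 1: σ(1) · d(741/1) = 1 · 8 = 8
  d = 3: σ(3) · d(741/3) = 4 · 4 = 16
  d = 13: σ(13) · d(741/13) = 14 · 4 = 56
  d = 19: σ(19) · d(741/19) = 20 · 4 = 80
  d = 39: σ(39) · d(741/39) = 56 · 2 = 112
  d = 57: σ(57) · d(741/57) = 80 · 2 = 160
  d = 247: σ(247) · d(741/247) = 280 · 2 = 560
  d = 741: σ(741) · d(741/741) = 1120 · 1 = 1120
Summing: (σ * d)(741) = 8 + 16 + 56 + 80 + 112 + 160 + 560 + 1120 = 2112.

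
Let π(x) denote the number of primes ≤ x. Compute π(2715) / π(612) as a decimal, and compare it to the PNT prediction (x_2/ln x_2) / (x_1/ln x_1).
π(2715)/π(612) = 396/111 ≈ 3.5676;  PNT prediction ≈ 3.6004.

π(612) = 111 and π(2715) = 396, so π(2715)/π(612) ≈ 3.5676. The PNT-predicted ratio is (2715/ln(2715)) / (612/ln(612)) ≈ 3.6004. The two agree to within a few percent, as expected.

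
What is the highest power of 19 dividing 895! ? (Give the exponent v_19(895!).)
v_19(895!) = 49

Legendre's formula: v_p(n!) = Σ_{k ≥ 1} ⌊n / p^k⌋. For p = 19, n = 895, the terms are:
  ⌊895/19^1⌋ = ⌊895/19⌋ = 47
  ⌊895/19^2⌋ = ⌊895/361⌋ = 2
(the next term ⌊895/19^3⌋ = 0, terminating the sum). Summing: v_19(895!) = 47 + 2 = 49.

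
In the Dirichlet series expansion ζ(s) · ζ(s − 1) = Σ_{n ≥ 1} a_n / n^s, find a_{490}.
σ(490) = 1026

In the product (Σ m^0/m^s)(Σ k / k^s) = Σ (Σ_{d | n} d) / n^s, the coefficient of 1/n^s is σ(n) = Σ_{d | n} d. For n = 490, divisors are [1, 2, 5, 7, 10, 14, 35, 49, 70, 98, 245, 490]; summing: σ(490) = 1026.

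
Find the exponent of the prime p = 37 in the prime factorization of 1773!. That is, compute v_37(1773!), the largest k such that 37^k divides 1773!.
v_37(1773!) = 48

Legendre's formula: v_p(n!) = Σ_{k ≥ 1} ⌊n / p^k⌋. For p = 37, n = 1773, the terms are:
  ⌊1773/37^1⌋ = ⌊1773/37⌋ = 47
  ⌊1773/37^2⌋ = ⌊1773/1369⌋ = 1
(the next term ⌊1773/37^3⌋ = 0, terminating the sum). Summing: v_37(1773!) = 47 + 1 = 48.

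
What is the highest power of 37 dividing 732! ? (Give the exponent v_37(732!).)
v_37(732!) = 19

Legendre's formula: v_p(n!) = Σ_{k ≥ 1} ⌊n / p^k⌋. For p = 37, n = 732, the terms are:
  ⌊732/37^1⌋ = ⌊732/37⌋ = 19
(the next term ⌊732/37^2⌋ = 0, terminating the sum). Summing: v_37(732!) = 19 = 19.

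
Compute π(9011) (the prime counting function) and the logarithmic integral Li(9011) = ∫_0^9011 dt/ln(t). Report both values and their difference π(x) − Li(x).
π(9011) = 1120;  Li(9011) ≈ 1138.16;  π(x) − Li(x) ≈ -18.16.

Direct count of primes ≤ 9011 gives π(9011) = 1120. Numerical evaluation of the logarithmic integral gives Li(9011) ≈ 1138.16. The difference π(x) − Li(x) ≈ -18.16 is typically negative for small/moderate x (Li(x) overestimates), though Littlewood's theorem shows this sign changes infinitely often.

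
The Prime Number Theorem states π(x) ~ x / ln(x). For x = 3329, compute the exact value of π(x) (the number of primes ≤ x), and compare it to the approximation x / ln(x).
π(3329) = 469;  x/ln(x) ≈ 410.46;  relative error ≈ 12.48%.

Directly count primes up to 3329: π(3329) = 469. The PNT approximation gives 3329/ln(3329) ≈ 3329/8.11043 ≈ 410.46. Relative error (π(x) − x/ln(x)) / π(x) ≈ 12.48%; the approximation is known to undercount slightly (Li(x) is a better estimate).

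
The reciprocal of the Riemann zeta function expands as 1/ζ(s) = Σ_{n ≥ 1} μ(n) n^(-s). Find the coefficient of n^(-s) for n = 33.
μ(33) = 1

Factor n = 33 = 3 · 11. μ(n) = 0 if any exponent ≥ 2 (not squarefree); otherwise μ(n) = (−1)^{ω(n)} where ω(n) is the number of distinct prime factors. Applying: μ(33) = 1.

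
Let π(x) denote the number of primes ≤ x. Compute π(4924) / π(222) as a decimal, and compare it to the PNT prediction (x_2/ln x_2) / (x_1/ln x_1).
π(4924)/π(222) = 657/47 ≈ 13.9787;  PNT prediction ≈ 14.0948.

π(222) = 47 and π(4924) = 657, so π(4924)/π(222) ≈ 13.9787. The PNT-predicted ratio is (4924/ln(4924)) / (222/ln(222)) ≈ 14.0948. The two agree to within a few percent, as expected.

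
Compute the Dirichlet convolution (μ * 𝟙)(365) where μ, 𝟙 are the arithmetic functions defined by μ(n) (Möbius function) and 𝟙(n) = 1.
(μ * 𝟙)(365) = 0

Divisors of 365: [1, 5, 73, 365]. For each d | 365:
  d = 1: μ(1) · 𝟙(365/1) = 1 · 1 = 1
  d = 5: μ(5) · 𝟙(365/5) = -1 · 1 = -1
  d = 73: μ(73) · 𝟙(365/73) = -1 · 1 = -1
  d = 365: μ(365) · 𝟙(365/365) = 1 · 1 = 1
Summing: (μ * 𝟙)(365) = 1 + -1 + -1 + 1 = 0.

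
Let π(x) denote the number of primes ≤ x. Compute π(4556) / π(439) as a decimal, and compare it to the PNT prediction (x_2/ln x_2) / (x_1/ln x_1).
π(4556)/π(439) = 617/85 ≈ 7.2588;  PNT prediction ≈ 7.4958.

π(439) = 85 and π(4556) = 617, so π(4556)/π(439) ≈ 7.2588. The PNT-predicted ratio is (4556/ln(4556)) / (439/ln(439)) ≈ 7.4958. The two agree to within a few percent, as expected.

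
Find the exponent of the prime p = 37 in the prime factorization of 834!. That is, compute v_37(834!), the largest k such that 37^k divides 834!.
v_37(834!) = 22

Legendre's formula: v_p(n!) = Σ_{k ≥ 1} ⌊n / p^k⌋. For p = 37, n = 834, the terms are:
  ⌊834/37^1⌋ = ⌊834/37⌋ = 22
(the next term ⌊834/37^2⌋ = 0, terminating the sum). Summing: v_37(834!) = 22 = 22.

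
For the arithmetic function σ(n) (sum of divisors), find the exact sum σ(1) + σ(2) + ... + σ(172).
Σ_{n ≤ 172} σ(n) = 24430

Compute σ(n) for each 1 ≤ n ≤ 172: σ(1) = 1, σ(2) = 3, σ(3) = 4, σ(4) = 7, σ(5) = 6, σ(6) = 12, σ(7) = 8, σ(8) = 15, σ(9) = 13, σ(10) = 18, σ(11) = 12, σ(12) = 28, σ(13) = 14, σ(14) = 24, σ(15) = 24, σ(16) = 31, σ(17) = 18, σ(18) = 39, σ(19) = 20, σ(20) = 42, σ(21) = 32, σ(22) = 36, σ(23) = 24, σ(24) = 60, σ(25) = 31, σ(26) = 42, σ(27) = 40, σ(28) = 56, σ(29) = 30, σ(30) = 72, σ(31) = 32, σ(32) = 63, σ(33) = 48, σ(34) = 54, σ(35) = 48, σ(36) = 91, σ(37) = 38, σ(38) = 60, σ(39) = 56, σ(40) = 90, σ(41) = 42, σ(42) = 96, σ(43) = 44, σ(44) = 84, σ(45) = 78, σ(46) = 72, σ(47) = 48, σ(48) = 124, σ(49) = 57, σ(50) = 93, σ(51) = 72, σ(52) = 98, σ(53) = 54, σ(54) = 120, σ(55) = 72, σ(56) = 120, σ(57) = 80, σ(58) = 90, σ(59) = 60, σ(60) = 168, σ(61) = 62, σ(62) = 96, σ(63) = 104, σ(64) = 127, σ(65) = 84, σ(66) = 144, σ(67) = 68, σ(68) = 126, σ(69) = 96, σ(70) = 144, σ(71) = 72, σ(72) = 195, σ(73) = 74, σ(74) = 114, σ(75) = 124, σ(76) = 140, σ(77) = 96, σ(78) = 168, σ(79) = 80, σ(80) = 186, σ(81) = 121, σ(82) = 126, σ(83) = 84, σ(84) = 224, σ(85) = 108, σ(86) = 132, σ(87) = 120, σ(88) = 180, σ(89) = 90, σ(90) = 234, σ(91) = 112, σ(92) = 168, σ(93) = 128, σ(94) = 144, σ(95) = 120, σ(96) = 252, σ(97) = 98, σ(98) = 171, σ(99) = 156, σ(100) = 217, σ(101) = 102, σ(102) = 216, σ(103) = 104, σ(104) = 210, σ(105) = 192, σ(106) = 162, σ(107) = 108, σ(108) = 280, σ(109) = 110, σ(110) = 216, σ(111) = 152, σ(112) = 248, σ(113) = 114, σ(114) = 240, σ(115) = 144, σ(116) = 210, σ(117) = 182, σ(118) = 180, σ(119) = 144, σ(120) = 360, σ(121) = 133, σ(122) = 186, σ(123) = 168, σ(124) = 224, σ(125) = 156, σ(126) = 312, σ(127) = 128, σ(128) = 255, σ(129) = 176, σ(130) = 252, σ(131) = 132, σ(132) = 336, σ(133) = 160, σ(134) = 204, σ(135) = 240, σ(136) = 270, σ(137) = 138, σ(138) = 288, σ(139) = 140, σ(140) = 336, σ(141) = 192, σ(142) = 216, σ(143) = 168, σ(144) = 403, σ(145) = 180, σ(146) = 222, σ(147) = 228, σ(148) = 266, σ(149) = 150, σ(150) = 372, σ(151) = 152, σ(152) = 300, σ(153) = 234, σ(154) = 288, σ(155) = 192, σ(156) = 392, σ(157) = 158, σ(158) = 240, σ(159) = 216, σ(160) = 378, σ(161) = 192, σ(162) = 363, σ(163) = 164, σ(164) = 294, σ(165) = 288, σ(166) = 252, σ(167) = 168, σ(168) = 480, σ(169) = 183, σ(170) = 324, σ(171) = 260, σ(172) = 308. Summing all 172 values: 24430. (Average order: Σ_{n ≤ x} σ(n) ~ (π²/12) x². For x = 172, (π²/12)·172² ≈ 24331.86.)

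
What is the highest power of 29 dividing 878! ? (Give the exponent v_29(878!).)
v_29(878!) = 31

Legendre's formula: v_p(n!) = Σ_{k ≥ 1} ⌊n / p^k⌋. For p = 29, n = 878, the terms are:
  ⌊878/29^1⌋ = ⌊878/29⌋ = 30
  ⌊878/29^2⌋ = ⌊878/841⌋ = 1
(the next term ⌊878/29^3⌋ = 0, terminating the sum). Summing: v_29(878!) = 30 + 1 = 31.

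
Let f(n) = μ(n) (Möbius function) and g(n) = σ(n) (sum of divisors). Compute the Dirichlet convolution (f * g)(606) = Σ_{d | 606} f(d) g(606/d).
(μ * σ)(606) = 606

Divisors of 606: [1, 2, 3, 6, 101, 202, 303, 606]. For each d | 606:
  d = 1: μ(1) · σ(606/1) = 1 · 1224 = 1224
  d = 2: μ(2) · σ(606/2) = -1 · 408 = -408
  d = 3: μ(3) · σ(606/3) = -1 · 306 = -306
  d = 6: μ(6) · σ(606/6) = 1 · 102 = 102
  d = 101: μ(101) · σ(606/101) = -1 · 12 = -12
  d = 202: μ(202) · σ(606/202) = 1 · 4 = 4
  d = 303: μ(303) · σ(606/303) = 1 · 3 = 3
  d = 606: μ(606) · σ(606/606) = -1 · 1 = -1
Summing: (μ * σ)(606) = 1224 + -408 + -306 + 102 + -12 + 4 + 3 + -1 = 606.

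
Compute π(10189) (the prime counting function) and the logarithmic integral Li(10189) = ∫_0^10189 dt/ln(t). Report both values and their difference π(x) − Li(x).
π(10189) = 1251;  Li(10189) ≈ 1266.64;  π(x) − Li(x) ≈ -15.64.

Direct count of primes ≤ 10189 gives π(10189) = 1251. Numerical evaluation of the logarithmic integral gives Li(10189) ≈ 1266.64. The difference π(x) − Li(x) ≈ -15.64 is typically negative for small/moderate x (Li(x) overestimates), though Littlewood's theorem shows this sign changes infinitely often.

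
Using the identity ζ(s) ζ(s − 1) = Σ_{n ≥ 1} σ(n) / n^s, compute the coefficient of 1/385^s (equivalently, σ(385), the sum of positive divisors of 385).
σ(385) = 576

In the product (Σ m^0/m^s)(Σ k / k^s) = Σ (Σ_{d | n} d) / n^s, the coefficient of 1/n^s is σ(n) = Σ_{d | n} d. For n = 385, divisors are [1, 5, 7, 11, 35, 55, 77, 385]; summing: σ(385) = 576.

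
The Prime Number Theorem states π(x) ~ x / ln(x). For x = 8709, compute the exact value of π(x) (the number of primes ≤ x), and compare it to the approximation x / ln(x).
π(8709) = 1085;  x/ln(x) ≈ 959.97;  relative error ≈ 11.52%.

Directly count primes up to 8709: π(8709) = 1085. The PNT approximation gives 8709/ln(8709) ≈ 8709/9.07211 ≈ 959.97. Relative error (π(x) − x/ln(x)) / π(x) ≈ 11.52%; the approximation is known to undercount slightly (Li(x) is a better estimate).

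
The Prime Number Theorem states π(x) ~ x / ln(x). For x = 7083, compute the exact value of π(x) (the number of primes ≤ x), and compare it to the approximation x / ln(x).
π(7083) = 909;  x/ln(x) ≈ 798.94;  relative error ≈ 12.11%.

Directly count primes up to 7083: π(7083) = 909. The PNT approximation gives 7083/ln(7083) ≈ 7083/8.86545 ≈ 798.94. Relative error (π(x) − x/ln(x)) / π(x) ≈ 12.11%; the approximation is known to undercount slightly (Li(x) is a better estimate).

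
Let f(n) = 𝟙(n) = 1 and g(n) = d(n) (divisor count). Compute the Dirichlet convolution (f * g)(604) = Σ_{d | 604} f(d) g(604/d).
(𝟙 * d)(604) = 18

Divisors of 604: [1, 2, 4, 151, 302, 604]. For each d | 604:
  d = 1: 𝟙(1) · d(604/1) = 1 · 6 = 6
  d = 2: 𝟙(2) · d(604/2) = 1 · 4 = 4
  d = 4: 𝟙(4) · d(604/4) = 1 · 2 = 2
  d = 151: 𝟙(151) · d(604/151) = 1 · 3 = 3
  d = 302: 𝟙(302) · d(604/302) = 1 · 2 = 2
  d = 604: 𝟙(604) · d(604/604) = 1 · 1 = 1
Summing: (𝟙 * d)(604) = 6 + 4 + 2 + 3 + 2 + 1 = 18.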